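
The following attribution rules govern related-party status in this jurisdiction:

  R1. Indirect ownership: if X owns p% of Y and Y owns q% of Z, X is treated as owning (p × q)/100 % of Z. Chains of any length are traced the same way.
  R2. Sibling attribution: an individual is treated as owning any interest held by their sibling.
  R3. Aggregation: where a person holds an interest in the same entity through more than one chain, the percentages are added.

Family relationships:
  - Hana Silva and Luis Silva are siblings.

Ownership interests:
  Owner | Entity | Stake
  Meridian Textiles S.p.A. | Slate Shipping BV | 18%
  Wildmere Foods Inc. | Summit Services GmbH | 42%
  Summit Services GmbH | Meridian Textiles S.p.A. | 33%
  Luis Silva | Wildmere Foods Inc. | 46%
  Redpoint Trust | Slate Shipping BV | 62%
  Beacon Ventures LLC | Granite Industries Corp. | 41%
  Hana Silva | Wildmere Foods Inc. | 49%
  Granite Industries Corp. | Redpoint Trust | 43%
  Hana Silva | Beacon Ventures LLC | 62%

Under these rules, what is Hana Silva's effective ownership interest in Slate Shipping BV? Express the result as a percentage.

9.147032%

By sibling attribution (R2), Hana Silva is treated as also owning Luis Silva's interest in Wildmere Foods Inc, giving 49% + 46% = 95%.
Chain via Wildmere Foods Inc. → Summit Services GmbH → Meridian Textiles S.p.A. (R1): 95% × 42% × 33% × 18% = 2.37006% of Slate Shipping BV.
Chain via Beacon Ventures LLC → Granite Industries Corp. → Redpoint Trust (R1): 62% × 41% × 43% × 62% = 6.776972% of Slate Shipping BV.
Aggregating (R3): 2.37006% + 6.776972% = 9.147032%.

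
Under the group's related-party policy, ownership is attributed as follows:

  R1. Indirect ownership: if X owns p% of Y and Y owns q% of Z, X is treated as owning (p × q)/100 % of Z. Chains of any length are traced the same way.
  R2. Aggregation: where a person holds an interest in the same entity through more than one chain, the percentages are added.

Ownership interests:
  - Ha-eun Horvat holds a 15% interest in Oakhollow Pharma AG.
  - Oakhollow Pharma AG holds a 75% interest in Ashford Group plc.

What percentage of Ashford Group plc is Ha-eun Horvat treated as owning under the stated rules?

Chain via Oakhollow Pharma AG (R1): 15% × 75% = 11.25% of Ashford Group plc.

11.25%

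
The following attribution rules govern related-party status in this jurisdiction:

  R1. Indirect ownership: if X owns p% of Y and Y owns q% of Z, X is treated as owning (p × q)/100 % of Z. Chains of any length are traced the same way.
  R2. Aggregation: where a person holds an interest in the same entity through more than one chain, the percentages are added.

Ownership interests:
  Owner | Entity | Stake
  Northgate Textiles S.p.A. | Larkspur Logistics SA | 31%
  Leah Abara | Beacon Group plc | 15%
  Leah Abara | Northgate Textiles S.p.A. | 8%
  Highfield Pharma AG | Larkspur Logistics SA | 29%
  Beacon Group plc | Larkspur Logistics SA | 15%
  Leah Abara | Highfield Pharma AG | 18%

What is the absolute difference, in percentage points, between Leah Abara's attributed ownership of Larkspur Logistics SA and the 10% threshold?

Chain via Beacon Group plc (R1): 15% × 15% = 2.25% of Larkspur Logistics SA.
Chain via Highfield Pharma AG (R1): 18% × 29% = 5.22% of Larkspur Logistics SA.
Chain via Northgate Textiles S.p.A. (R1): 8% × 31% = 2.48% of Larkspur Logistics SA.
Aggregating (R2): 2.25% + 5.22% + 2.48% = 9.95%.
9.95% falls short of the 10% threshold by 0.05 percentage points.

0.05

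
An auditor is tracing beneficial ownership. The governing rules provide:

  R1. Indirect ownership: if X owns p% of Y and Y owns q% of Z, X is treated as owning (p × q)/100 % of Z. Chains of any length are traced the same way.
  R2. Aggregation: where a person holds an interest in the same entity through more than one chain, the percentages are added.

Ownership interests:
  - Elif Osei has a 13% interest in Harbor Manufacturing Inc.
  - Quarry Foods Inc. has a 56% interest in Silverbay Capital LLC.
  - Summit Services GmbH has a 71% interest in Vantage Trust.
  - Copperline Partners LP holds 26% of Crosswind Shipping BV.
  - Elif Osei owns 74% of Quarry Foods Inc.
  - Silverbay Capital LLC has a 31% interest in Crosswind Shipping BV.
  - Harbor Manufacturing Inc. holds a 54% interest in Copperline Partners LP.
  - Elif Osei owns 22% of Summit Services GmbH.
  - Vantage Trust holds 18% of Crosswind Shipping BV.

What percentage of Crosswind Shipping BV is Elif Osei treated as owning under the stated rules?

Chain via Summit Services GmbH → Vantage Trust (R1): 22% × 71% × 18% = 2.8116% of Crosswind Shipping BV.
Chain via Quarry Foods Inc. → Silverbay Capital LLC (R1): 74% × 56% × 31% = 12.8464% of Crosswind Shipping BV.
Chain via Harbor Manufacturing Inc. → Copperline Partners LP (R1): 13% × 54% × 26% = 1.8252% of Crosswind Shipping BV.
Aggregating (R2): 2.8116% + 12.8464% + 1.8252% = 17.4832%.

17.4832%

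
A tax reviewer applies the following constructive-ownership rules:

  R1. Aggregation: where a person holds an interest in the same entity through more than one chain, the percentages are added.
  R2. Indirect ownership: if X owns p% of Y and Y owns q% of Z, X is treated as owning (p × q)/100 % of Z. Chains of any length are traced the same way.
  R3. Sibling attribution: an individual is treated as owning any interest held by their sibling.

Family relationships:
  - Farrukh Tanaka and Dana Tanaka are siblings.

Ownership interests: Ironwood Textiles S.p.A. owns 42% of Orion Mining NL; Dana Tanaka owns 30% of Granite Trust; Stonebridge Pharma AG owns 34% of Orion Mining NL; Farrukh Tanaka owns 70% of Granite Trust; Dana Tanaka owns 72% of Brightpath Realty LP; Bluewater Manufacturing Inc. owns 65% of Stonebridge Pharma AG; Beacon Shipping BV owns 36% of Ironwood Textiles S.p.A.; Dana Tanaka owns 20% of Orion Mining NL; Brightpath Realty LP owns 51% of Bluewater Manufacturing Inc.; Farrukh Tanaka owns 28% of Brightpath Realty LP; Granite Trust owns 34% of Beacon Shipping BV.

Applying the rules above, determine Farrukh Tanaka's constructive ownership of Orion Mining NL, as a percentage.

By sibling attribution (R3), Farrukh Tanaka is treated as also owning Dana Tanaka's interest in Granite Trust, giving 70% + 30% = 100%.
By sibling attribution (R3), Farrukh Tanaka is treated as also owning Dana Tanaka's interest in Brightpath Realty LP, giving 28% + 72% = 100%.
By sibling attribution (R3), Farrukh Tanaka is treated as owning Dana Tanaka's 20% interest in Orion Mining NL.
Chain via Granite Trust → Beacon Shipping BV → Ironwood Textiles S.p.A. (R2): 100% × 34% × 36% × 42% = 5.1408% of Orion Mining NL.
Chain via Brightpath Realty LP → Bluewater Manufacturing Inc. → Stonebridge Pharma AG (R2): 100% × 51% × 65% × 34% = 11.271% of Orion Mining NL.
Direct interest in Orion Mining NL: 20%.
Aggregating (R1): 5.1408% + 11.271% + 20% = 36.4118%.

36.4118%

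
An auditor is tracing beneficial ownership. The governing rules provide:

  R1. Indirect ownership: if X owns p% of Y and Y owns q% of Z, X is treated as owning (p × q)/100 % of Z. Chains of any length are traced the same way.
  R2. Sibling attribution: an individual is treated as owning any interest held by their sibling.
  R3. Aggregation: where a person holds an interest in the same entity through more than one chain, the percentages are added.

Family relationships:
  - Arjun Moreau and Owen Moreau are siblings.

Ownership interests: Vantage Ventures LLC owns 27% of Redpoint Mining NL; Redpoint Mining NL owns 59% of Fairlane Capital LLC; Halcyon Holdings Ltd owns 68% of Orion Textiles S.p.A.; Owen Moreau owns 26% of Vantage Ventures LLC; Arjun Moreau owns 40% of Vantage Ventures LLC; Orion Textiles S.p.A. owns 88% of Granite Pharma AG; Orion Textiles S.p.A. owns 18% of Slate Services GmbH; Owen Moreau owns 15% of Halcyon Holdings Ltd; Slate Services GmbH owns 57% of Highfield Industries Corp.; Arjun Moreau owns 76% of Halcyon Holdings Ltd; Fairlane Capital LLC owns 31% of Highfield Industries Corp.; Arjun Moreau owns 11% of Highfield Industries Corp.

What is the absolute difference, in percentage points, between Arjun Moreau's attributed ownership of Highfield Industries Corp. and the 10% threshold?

By sibling attribution (R2), Arjun Moreau is treated as also owning Owen Moreau's interest in Vantage Ventures LLC, giving 40% + 26% = 66%.
By sibling attribution (R2), Arjun Moreau is treated as also owning Owen Moreau's interest in Halcyon Holdings Ltd, giving 76% + 15% = 91%.
Chain via Vantage Ventures LLC → Redpoint Mining NL → Fairlane Capital LLC (R1): 66% × 27% × 59% × 31% = 3.259278% of Highfield Industries Corp.
Chain via Halcyon Holdings Ltd → Orion Textiles S.p.A. → Slate Services GmbH (R1): 91% × 68% × 18% × 57% = 6.348888% of Highfield Industries Corp.
Direct interest in Highfield Industries Corp: 11%.
Aggregating (R3): 3.259278% + 6.348888% + 11% = 20.608166%.
20.608166% exceeds the 10% threshold by 10.608166 percentage points.

10.608166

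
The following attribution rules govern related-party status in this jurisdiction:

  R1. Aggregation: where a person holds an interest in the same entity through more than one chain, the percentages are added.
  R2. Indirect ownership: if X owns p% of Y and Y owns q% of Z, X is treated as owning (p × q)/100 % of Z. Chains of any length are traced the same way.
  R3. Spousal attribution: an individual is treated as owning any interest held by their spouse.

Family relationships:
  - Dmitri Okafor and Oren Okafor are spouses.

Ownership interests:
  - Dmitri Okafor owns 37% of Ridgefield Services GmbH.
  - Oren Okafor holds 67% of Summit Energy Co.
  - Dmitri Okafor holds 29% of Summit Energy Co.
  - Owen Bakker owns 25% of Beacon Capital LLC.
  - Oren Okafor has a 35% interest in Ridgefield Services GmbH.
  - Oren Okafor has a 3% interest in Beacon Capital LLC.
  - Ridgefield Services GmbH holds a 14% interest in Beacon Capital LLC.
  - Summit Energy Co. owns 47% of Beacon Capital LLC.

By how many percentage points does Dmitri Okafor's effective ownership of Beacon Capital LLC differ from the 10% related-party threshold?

48.2

By spousal attribution (R3), Dmitri Okafor is treated as also owning Oren Okafor's interest in Summit Energy Co, giving 29% + 67% = 96%.
By spousal attribution (R3), Dmitri Okafor is treated as also owning Oren Okafor's interest in Ridgefield Services GmbH, giving 37% + 35% = 72%.
By spousal attribution (R3), Dmitri Okafor is treated as owning Oren Okafor's 3% interest in Beacon Capital LLC.
Chain via Summit Energy Co. (R2): 96% × 47% = 45.12% of Beacon Capital LLC.
Chain via Ridgefield Services GmbH (R2): 72% × 14% = 10.08% of Beacon Capital LLC.
Direct interest in Beacon Capital LLC: 3%.
Aggregating (R1): 45.12% + 10.08% + 3% = 58.2%.
58.2% exceeds the 10% threshold by 48.2 percentage points.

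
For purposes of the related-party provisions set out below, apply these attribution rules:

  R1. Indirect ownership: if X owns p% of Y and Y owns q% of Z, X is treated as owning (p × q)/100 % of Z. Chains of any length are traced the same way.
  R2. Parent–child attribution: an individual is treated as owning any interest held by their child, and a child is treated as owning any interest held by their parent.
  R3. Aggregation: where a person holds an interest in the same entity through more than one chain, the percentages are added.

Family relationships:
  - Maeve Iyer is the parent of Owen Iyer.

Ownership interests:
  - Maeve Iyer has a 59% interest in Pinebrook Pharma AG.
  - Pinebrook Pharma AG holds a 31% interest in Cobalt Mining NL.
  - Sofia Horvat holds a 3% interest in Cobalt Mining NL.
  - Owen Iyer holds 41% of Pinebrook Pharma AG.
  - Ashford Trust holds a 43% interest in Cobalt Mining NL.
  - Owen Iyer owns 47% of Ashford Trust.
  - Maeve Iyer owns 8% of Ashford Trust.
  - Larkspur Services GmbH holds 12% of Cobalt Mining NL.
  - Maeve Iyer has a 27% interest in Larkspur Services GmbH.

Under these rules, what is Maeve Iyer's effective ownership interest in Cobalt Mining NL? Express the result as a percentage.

57.89%

By parent–child attribution (R2), Maeve Iyer is treated as also owning Owen Iyer's interest in Pinebrook Pharma AG, giving 59% + 41% = 100%.
By parent–child attribution (R2), Maeve Iyer is treated as also owning Owen Iyer's interest in Ashford Trust, giving 8% + 47% = 55%.
Chain via Pinebrook Pharma AG (R1): 100% × 31% = 31% of Cobalt Mining NL.
Chain via Larkspur Services GmbH (R1): 27% × 12% = 3.24% of Cobalt Mining NL.
Chain via Ashford Trust (R1): 55% × 43% = 23.65% of Cobalt Mining NL.
Aggregating (R3): 31% + 3.24% + 23.65% = 57.89%.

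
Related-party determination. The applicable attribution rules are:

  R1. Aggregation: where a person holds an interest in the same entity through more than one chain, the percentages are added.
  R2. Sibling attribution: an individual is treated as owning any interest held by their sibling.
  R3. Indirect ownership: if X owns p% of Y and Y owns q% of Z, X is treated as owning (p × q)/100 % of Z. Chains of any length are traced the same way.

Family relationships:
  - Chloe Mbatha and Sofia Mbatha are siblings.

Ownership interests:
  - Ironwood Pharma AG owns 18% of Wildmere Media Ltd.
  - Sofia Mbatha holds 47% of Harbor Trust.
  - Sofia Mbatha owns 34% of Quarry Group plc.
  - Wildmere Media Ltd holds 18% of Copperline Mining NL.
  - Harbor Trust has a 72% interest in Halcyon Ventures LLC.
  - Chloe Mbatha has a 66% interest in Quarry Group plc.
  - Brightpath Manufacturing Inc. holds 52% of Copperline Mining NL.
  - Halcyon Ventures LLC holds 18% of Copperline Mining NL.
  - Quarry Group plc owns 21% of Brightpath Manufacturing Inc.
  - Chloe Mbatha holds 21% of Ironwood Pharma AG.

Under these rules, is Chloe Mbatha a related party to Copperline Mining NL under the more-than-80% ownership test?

No

By sibling attribution (R2), Chloe Mbatha is treated as also owning Sofia Mbatha's interest in Quarry Group plc, giving 66% + 34% = 100%.
By sibling attribution (R2), Chloe Mbatha is treated as owning Sofia Mbatha's 47% interest in Harbor Trust.
Chain via Quarry Group plc → Brightpath Manufacturing Inc. (R3): 100% × 21% × 52% = 10.92% of Copperline Mining NL.
Chain via Ironwood Pharma AG → Wildmere Media Ltd (R3): 21% × 18% × 18% = 0.6804% of Copperline Mining NL.
Chain via Harbor Trust → Halcyon Ventures LLC (R3): 47% × 72% × 18% = 6.0912% of Copperline Mining NL.
Aggregating (R1): 10.92% + 0.6804% + 6.0912% = 17.6916%.
17.6916% does not exceed the 80% threshold, so Chloe is not a related party to Copperline Mining NL.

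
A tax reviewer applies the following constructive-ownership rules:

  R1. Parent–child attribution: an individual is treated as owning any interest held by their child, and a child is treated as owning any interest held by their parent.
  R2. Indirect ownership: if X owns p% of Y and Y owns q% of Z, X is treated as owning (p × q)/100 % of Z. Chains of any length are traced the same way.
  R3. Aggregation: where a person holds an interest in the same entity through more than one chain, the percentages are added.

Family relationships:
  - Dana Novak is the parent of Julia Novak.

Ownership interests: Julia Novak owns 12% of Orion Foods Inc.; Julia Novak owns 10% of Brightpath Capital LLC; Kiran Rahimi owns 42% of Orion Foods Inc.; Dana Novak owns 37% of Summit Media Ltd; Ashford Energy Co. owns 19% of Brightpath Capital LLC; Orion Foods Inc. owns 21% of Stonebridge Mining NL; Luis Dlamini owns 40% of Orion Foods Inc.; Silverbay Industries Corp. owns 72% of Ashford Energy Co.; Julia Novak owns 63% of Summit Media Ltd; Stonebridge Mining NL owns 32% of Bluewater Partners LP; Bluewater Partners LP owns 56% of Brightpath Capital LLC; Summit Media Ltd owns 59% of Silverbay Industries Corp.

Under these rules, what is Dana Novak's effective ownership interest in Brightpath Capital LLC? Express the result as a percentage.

By parent–child attribution (R1), Dana Novak is treated as also owning Julia Novak's interest in Summit Media Ltd, giving 37% + 63% = 100%.
By parent–child attribution (R1), Dana Novak is treated as owning Julia Novak's 12% interest in Orion Foods Inc.
By parent–child attribution (R1), Dana Novak is treated as owning Julia Novak's 10% interest in Brightpath Capital LLC.
Chain via Summit Media Ltd → Silverbay Industries Corp. → Ashford Energy Co. (R2): 100% × 59% × 72% × 19% = 8.0712% of Brightpath Capital LLC.
Chain via Orion Foods Inc. → Stonebridge Mining NL → Bluewater Partners LP (R2): 12% × 21% × 32% × 56% = 0.451584% of Brightpath Capital LLC.
Direct interest in Brightpath Capital LLC: 10%.
Aggregating (R3): 8.0712% + 0.451584% + 10% = 18.522784%.

18.522784%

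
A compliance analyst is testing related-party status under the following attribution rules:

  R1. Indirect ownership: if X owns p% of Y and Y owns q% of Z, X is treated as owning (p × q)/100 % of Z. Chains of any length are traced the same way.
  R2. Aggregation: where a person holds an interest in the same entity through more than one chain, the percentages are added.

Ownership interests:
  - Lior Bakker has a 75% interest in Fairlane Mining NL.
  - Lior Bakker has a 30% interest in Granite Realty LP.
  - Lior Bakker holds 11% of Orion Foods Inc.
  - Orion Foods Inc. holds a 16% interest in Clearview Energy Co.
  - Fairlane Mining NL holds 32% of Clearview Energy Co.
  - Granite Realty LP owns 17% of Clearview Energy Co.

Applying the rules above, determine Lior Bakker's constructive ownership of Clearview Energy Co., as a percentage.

30.86%

Chain via Granite Realty LP (R1): 30% × 17% = 5.1% of Clearview Energy Co.
Chain via Fairlane Mining NL (R1): 75% × 32% = 24% of Clearview Energy Co.
Chain via Orion Foods Inc. (R1): 11% × 16% = 1.76% of Clearview Energy Co.
Aggregating (R2): 5.1% + 24% + 1.76% = 30.86%.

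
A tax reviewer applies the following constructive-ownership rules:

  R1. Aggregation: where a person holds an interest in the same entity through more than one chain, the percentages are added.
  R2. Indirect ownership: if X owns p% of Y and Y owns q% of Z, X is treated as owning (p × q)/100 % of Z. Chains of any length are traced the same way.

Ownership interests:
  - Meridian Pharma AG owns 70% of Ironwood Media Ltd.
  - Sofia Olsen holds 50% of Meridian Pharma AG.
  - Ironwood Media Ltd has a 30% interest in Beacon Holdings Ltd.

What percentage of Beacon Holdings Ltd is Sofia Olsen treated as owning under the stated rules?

10.5%

Chain via Meridian Pharma AG → Ironwood Media Ltd (R2): 50% × 70% × 30% = 10.5% of Beacon Holdings Ltd.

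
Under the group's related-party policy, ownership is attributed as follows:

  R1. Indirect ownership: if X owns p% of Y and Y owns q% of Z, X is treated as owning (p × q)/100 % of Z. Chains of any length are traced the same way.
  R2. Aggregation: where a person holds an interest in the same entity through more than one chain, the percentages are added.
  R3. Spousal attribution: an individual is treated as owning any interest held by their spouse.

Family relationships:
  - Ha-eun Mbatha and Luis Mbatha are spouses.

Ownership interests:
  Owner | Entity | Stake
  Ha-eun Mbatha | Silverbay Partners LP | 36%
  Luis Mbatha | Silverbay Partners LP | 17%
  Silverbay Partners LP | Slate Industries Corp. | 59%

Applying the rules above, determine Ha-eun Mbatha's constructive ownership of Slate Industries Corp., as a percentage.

By spousal attribution (R3), Ha-eun Mbatha is treated as also owning Luis Mbatha's interest in Silverbay Partners LP, giving 36% + 17% = 53%.
Chain via Silverbay Partners LP (R1): 53% × 59% = 31.27% of Slate Industries Corp.

31.27%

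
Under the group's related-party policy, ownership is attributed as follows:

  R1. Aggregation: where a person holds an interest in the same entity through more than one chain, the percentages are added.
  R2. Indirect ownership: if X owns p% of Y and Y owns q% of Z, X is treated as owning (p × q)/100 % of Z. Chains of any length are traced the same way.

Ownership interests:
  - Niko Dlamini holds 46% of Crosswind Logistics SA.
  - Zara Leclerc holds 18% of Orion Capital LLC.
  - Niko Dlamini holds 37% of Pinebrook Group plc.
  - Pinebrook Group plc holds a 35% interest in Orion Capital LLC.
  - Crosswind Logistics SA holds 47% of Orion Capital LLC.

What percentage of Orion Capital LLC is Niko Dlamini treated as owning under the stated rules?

Chain via Pinebrook Group plc (R2): 37% × 35% = 12.95% of Orion Capital LLC.
Chain via Crosswind Logistics SA (R2): 46% × 47% = 21.62% of Orion Capital LLC.
Aggregating (R1): 12.95% + 21.62% = 34.57%.

34.57%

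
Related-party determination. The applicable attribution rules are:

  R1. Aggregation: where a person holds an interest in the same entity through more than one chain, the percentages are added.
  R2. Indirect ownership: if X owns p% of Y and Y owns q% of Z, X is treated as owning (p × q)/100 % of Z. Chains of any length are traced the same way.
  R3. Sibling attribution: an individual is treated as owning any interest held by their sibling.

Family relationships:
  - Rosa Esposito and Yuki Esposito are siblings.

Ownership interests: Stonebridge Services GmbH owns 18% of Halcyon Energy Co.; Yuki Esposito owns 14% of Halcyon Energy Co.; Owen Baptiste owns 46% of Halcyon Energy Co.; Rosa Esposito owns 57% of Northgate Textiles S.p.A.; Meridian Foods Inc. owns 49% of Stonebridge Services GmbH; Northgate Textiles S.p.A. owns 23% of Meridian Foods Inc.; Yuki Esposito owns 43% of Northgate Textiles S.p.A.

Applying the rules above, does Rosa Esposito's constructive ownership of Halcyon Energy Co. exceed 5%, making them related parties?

Yes

By sibling attribution (R3), Rosa Esposito is treated as also owning Yuki Esposito's interest in Northgate Textiles S.p.A, giving 57% + 43% = 100%.
By sibling attribution (R3), Rosa Esposito is treated as owning Yuki Esposito's 14% interest in Halcyon Energy Co.
Chain via Northgate Textiles S.p.A. → Meridian Foods Inc. → Stonebridge Services GmbH (R2): 100% × 23% × 49% × 18% = 2.0286% of Halcyon Energy Co.
Direct interest in Halcyon Energy Co: 14%.
Aggregating (R1): 2.0286% + 14% = 16.0286%.
16.0286% exceeds the 5% threshold, so Rosa is a related party to Halcyon Energy Co.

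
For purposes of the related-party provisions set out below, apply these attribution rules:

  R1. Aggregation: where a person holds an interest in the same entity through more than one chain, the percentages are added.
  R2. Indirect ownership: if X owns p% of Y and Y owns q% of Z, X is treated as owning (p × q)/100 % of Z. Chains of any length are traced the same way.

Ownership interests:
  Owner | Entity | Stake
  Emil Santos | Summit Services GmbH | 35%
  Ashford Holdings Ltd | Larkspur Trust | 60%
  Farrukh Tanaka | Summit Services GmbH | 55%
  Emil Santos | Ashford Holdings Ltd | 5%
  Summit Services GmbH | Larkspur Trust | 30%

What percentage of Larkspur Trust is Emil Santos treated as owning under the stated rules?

Chain via Ashford Holdings Ltd (R2): 5% × 60% = 3% of Larkspur Trust.
Chain via Summit Services GmbH (R2): 35% × 30% = 10.5% of Larkspur Trust.
Aggregating (R1): 3% + 10.5% = 13.5%.

13.5%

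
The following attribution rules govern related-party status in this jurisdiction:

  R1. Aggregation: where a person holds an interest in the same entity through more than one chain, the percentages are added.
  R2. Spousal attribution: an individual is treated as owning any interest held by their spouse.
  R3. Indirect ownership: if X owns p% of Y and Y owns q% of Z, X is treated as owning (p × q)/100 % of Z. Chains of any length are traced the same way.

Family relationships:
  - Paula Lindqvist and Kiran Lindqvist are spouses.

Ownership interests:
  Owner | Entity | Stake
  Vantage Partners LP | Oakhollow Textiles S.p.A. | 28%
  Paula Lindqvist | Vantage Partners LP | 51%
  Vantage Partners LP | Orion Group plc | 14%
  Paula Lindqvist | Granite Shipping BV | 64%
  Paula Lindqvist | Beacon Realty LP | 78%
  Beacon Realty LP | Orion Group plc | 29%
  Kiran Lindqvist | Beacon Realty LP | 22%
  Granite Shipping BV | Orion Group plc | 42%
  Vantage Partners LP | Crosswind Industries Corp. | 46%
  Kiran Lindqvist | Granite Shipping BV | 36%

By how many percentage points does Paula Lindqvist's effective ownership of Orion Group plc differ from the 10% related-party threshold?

68.14

By spousal attribution (R2), Paula Lindqvist is treated as also owning Kiran Lindqvist's interest in Granite Shipping BV, giving 64% + 36% = 100%.
By spousal attribution (R2), Paula Lindqvist is treated as also owning Kiran Lindqvist's interest in Beacon Realty LP, giving 78% + 22% = 100%.
Chain via Granite Shipping BV (R3): 100% × 42% = 42% of Orion Group plc.
Chain via Beacon Realty LP (R3): 100% × 29% = 29% of Orion Group plc.
Chain via Vantage Partners LP (R3): 51% × 14% = 7.14% of Orion Group plc.
Aggregating (R1): 42% + 29% + 7.14% = 78.14%.
78.14% exceeds the 10% threshold by 68.14 percentage points.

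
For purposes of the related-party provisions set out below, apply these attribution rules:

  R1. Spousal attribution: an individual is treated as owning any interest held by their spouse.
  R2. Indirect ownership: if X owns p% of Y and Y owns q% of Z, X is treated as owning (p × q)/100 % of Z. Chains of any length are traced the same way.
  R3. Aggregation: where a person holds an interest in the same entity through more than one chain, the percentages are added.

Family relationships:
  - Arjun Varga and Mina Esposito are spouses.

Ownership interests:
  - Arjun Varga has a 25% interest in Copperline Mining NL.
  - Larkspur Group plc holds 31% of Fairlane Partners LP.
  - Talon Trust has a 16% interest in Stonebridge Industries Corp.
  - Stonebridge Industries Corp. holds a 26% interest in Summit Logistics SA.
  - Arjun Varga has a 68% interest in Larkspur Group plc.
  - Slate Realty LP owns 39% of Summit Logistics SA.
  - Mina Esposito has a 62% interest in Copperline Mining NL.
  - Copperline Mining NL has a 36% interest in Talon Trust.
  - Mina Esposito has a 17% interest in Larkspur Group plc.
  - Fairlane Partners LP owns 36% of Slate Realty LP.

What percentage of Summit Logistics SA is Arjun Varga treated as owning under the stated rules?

By spousal attribution (R1), Arjun Varga is treated as also owning Mina Esposito's interest in Larkspur Group plc, giving 68% + 17% = 85%.
By spousal attribution (R1), Arjun Varga is treated as also owning Mina Esposito's interest in Copperline Mining NL, giving 25% + 62% = 87%.
Chain via Larkspur Group plc → Fairlane Partners LP → Slate Realty LP (R2): 85% × 31% × 36% × 39% = 3.69954% of Summit Logistics SA.
Chain via Copperline Mining NL → Talon Trust → Stonebridge Industries Corp. (R2): 87% × 36% × 16% × 26% = 1.302912% of Summit Logistics SA.
Aggregating (R3): 3.69954% + 1.302912% = 5.002452%.

5.002452%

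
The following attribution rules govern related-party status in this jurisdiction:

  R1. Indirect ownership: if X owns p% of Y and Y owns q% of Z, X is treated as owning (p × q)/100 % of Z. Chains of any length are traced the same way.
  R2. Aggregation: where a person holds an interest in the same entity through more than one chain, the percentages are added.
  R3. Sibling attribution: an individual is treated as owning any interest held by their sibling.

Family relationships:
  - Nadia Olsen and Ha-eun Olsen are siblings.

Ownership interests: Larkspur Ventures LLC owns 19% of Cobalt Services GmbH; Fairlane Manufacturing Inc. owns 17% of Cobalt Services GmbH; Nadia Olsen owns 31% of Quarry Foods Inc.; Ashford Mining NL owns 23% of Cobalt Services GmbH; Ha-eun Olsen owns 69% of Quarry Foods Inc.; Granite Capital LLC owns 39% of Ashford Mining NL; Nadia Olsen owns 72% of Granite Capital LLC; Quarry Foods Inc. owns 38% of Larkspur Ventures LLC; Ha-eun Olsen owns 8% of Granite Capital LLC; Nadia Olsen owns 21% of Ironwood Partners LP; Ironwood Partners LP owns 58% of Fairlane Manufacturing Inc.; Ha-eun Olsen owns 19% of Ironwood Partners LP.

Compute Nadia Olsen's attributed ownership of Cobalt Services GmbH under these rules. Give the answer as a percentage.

By sibling attribution (R3), Nadia Olsen is treated as also owning Ha-eun Olsen's interest in Ironwood Partners LP, giving 21% + 19% = 40%.
By sibling attribution (R3), Nadia Olsen is treated as also owning Ha-eun Olsen's interest in Granite Capital LLC, giving 72% + 8% = 80%.
By sibling attribution (R3), Nadia Olsen is treated as also owning Ha-eun Olsen's interest in Quarry Foods Inc, giving 31% + 69% = 100%.
Chain via Ironwood Partners LP → Fairlane Manufacturing Inc. (R1): 40% × 58% × 17% = 3.944% of Cobalt Services GmbH.
Chain via Granite Capital LLC → Ashford Mining NL (R1): 80% × 39% × 23% = 7.176% of Cobalt Services GmbH.
Chain via Quarry Foods Inc. → Larkspur Ventures LLC (R1): 100% × 38% × 19% = 7.22% of Cobalt Services GmbH.
Aggregating (R2): 3.944% + 7.176% + 7.22% = 18.34%.

18.34%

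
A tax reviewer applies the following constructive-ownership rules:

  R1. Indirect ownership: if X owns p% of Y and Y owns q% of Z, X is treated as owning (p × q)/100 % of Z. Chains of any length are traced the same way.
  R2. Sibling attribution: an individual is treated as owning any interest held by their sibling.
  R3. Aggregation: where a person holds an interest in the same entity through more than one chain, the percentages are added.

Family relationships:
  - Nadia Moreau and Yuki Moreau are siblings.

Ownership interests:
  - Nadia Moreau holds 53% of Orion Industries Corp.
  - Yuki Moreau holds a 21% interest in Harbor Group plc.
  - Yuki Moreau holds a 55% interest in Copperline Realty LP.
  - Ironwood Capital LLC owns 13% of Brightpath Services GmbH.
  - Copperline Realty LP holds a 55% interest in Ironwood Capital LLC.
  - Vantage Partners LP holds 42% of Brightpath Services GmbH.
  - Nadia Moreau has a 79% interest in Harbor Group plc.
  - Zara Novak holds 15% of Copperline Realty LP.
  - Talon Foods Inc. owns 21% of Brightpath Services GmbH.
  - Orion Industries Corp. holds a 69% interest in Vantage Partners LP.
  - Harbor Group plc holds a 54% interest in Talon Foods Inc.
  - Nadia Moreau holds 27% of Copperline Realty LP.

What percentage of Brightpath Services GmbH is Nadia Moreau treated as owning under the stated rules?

By sibling attribution (R2), Nadia Moreau is treated as also owning Yuki Moreau's interest in Copperline Realty LP, giving 27% + 55% = 82%.
By sibling attribution (R2), Nadia Moreau is treated as also owning Yuki Moreau's interest in Harbor Group plc, giving 79% + 21% = 100%.
Chain via Copperline Realty LP → Ironwood Capital LLC (R1): 82% × 55% × 13% = 5.863% of Brightpath Services GmbH.
Chain via Harbor Group plc → Talon Foods Inc. (R1): 100% × 54% × 21% = 11.34% of Brightpath Services GmbH.
Chain via Orion Industries Corp. → Vantage Partners LP (R1): 53% × 69% × 42% = 15.3594% of Brightpath Services GmbH.
Aggregating (R3): 5.863% + 11.34% + 15.3594% = 32.5624%.

32.5624%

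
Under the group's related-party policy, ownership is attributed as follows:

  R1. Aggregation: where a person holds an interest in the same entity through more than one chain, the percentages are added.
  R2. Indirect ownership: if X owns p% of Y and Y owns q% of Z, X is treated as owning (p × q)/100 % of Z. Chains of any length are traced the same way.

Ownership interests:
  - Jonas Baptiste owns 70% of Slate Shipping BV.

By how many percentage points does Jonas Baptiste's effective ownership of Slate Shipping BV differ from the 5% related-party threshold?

65

Direct interest in Slate Shipping BV: 70%.
70% exceeds the 5% threshold by 65 percentage points.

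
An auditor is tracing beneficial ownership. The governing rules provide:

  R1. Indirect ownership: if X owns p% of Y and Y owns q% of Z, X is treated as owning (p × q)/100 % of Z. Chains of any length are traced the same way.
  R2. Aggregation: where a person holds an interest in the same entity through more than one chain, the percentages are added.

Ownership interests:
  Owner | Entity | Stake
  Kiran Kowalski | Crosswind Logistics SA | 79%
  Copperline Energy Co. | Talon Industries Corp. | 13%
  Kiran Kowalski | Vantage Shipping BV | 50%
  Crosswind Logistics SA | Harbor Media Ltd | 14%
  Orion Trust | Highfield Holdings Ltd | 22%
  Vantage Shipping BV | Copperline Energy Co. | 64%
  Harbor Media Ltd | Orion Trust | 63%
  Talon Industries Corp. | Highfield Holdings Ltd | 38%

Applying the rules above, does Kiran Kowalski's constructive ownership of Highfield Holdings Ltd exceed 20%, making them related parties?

No

Chain via Vantage Shipping BV → Copperline Energy Co. → Talon Industries Corp. (R1): 50% × 64% × 13% × 38% = 1.5808% of Highfield Holdings Ltd.
Chain via Crosswind Logistics SA → Harbor Media Ltd → Orion Trust (R1): 79% × 14% × 63% × 22% = 1.532916% of Highfield Holdings Ltd.
Aggregating (R2): 1.5808% + 1.532916% = 3.113716%.
3.113716% does not exceed the 20% threshold, so Kiran is not a related party to Highfield Holdings Ltd.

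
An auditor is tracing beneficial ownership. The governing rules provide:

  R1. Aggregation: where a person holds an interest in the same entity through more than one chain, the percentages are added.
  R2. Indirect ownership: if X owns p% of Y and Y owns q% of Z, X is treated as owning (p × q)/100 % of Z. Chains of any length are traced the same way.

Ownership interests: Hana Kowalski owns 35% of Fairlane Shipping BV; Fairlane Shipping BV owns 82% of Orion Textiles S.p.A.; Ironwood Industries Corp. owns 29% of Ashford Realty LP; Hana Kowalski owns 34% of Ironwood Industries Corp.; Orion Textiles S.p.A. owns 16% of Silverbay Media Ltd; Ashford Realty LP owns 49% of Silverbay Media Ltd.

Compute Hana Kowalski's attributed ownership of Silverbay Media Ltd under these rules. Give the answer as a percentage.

9.4234%

Chain via Ironwood Industries Corp. → Ashford Realty LP (R2): 34% × 29% × 49% = 4.8314% of Silverbay Media Ltd.
Chain via Fairlane Shipping BV → Orion Textiles S.p.A. (R2): 35% × 82% × 16% = 4.592% of Silverbay Media Ltd.
Aggregating (R1): 4.8314% + 4.592% = 9.4234%.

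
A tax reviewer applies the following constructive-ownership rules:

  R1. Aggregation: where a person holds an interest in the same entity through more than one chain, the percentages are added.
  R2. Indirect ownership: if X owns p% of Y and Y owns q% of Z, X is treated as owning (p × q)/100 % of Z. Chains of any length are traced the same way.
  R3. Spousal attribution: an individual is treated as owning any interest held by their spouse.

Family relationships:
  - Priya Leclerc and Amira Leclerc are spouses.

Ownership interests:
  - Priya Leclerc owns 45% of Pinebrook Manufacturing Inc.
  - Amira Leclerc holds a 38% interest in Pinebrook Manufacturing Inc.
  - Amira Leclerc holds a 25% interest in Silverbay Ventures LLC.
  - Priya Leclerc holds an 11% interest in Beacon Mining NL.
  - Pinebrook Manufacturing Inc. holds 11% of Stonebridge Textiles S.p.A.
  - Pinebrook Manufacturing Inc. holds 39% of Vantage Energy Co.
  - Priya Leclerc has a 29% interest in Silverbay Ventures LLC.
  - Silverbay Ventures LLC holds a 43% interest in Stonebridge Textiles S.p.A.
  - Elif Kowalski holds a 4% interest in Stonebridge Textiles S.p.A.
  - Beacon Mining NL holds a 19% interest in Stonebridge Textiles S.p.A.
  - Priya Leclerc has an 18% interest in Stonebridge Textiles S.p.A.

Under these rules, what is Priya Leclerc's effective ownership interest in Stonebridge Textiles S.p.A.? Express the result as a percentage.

52.44%

By spousal attribution (R3), Priya Leclerc is treated as also owning Amira Leclerc's interest in Pinebrook Manufacturing Inc, giving 45% + 38% = 83%.
By spousal attribution (R3), Priya Leclerc is treated as also owning Amira Leclerc's interest in Silverbay Ventures LLC, giving 29% + 25% = 54%.
Chain via Beacon Mining NL (R2): 11% × 19% = 2.09% of Stonebridge Textiles S.p.A.
Chain via Pinebrook Manufacturing Inc. (R2): 83% × 11% = 9.13% of Stonebridge Textiles S.p.A.
Chain via Silverbay Ventures LLC (R2): 54% × 43% = 23.22% of Stonebridge Textiles S.p.A.
Direct interest in Stonebridge Textiles S.p.A: 18%.
Aggregating (R1): 2.09% + 9.13% + 23.22% + 18% = 52.44%.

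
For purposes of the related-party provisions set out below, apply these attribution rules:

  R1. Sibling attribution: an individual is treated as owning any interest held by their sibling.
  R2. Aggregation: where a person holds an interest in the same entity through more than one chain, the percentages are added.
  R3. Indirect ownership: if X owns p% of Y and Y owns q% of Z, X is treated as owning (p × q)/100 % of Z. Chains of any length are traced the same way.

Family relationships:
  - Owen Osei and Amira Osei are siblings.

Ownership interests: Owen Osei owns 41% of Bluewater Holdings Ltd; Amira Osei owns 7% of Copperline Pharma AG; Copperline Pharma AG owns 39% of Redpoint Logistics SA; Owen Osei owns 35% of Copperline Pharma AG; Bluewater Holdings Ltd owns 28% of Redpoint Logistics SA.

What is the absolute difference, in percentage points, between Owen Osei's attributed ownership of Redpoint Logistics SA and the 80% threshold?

52.14

By sibling attribution (R1), Owen Osei is treated as also owning Amira Osei's interest in Copperline Pharma AG, giving 35% + 7% = 42%.
Chain via Bluewater Holdings Ltd (R3): 41% × 28% = 11.48% of Redpoint Logistics SA.
Chain via Copperline Pharma AG (R3): 42% × 39% = 16.38% of Redpoint Logistics SA.
Aggregating (R2): 11.48% + 16.38% = 27.86%.
27.86% falls short of the 80% threshold by 52.14 percentage points.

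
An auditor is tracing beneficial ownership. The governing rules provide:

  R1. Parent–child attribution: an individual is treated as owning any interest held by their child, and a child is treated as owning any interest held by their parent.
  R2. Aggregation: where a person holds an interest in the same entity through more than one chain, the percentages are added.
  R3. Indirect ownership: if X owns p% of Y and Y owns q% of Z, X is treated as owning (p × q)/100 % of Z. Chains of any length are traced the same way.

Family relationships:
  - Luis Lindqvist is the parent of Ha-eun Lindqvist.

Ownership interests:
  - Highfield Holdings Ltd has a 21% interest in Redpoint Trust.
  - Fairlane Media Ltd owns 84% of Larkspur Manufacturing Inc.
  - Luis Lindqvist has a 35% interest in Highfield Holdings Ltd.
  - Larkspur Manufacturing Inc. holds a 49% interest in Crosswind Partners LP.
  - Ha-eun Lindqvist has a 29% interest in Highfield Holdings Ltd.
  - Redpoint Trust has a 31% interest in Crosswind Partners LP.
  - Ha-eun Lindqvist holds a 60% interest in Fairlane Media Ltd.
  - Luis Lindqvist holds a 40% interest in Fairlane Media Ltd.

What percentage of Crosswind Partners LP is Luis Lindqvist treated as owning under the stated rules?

By parent–child attribution (R1), Luis Lindqvist is treated as also owning Ha-eun Lindqvist's interest in Fairlane Media Ltd, giving 40% + 60% = 100%.
By parent–child attribution (R1), Luis Lindqvist is treated as also owning Ha-eun Lindqvist's interest in Highfield Holdings Ltd, giving 35% + 29% = 64%.
Chain via Fairlane Media Ltd → Larkspur Manufacturing Inc. (R3): 100% × 84% × 49% = 41.16% of Crosswind Partners LP.
Chain via Highfield Holdings Ltd → Redpoint Trust (R3): 64% × 21% × 31% = 4.1664% of Crosswind Partners LP.
Aggregating (R2): 41.16% + 4.1664% = 45.3264%.

45.3264%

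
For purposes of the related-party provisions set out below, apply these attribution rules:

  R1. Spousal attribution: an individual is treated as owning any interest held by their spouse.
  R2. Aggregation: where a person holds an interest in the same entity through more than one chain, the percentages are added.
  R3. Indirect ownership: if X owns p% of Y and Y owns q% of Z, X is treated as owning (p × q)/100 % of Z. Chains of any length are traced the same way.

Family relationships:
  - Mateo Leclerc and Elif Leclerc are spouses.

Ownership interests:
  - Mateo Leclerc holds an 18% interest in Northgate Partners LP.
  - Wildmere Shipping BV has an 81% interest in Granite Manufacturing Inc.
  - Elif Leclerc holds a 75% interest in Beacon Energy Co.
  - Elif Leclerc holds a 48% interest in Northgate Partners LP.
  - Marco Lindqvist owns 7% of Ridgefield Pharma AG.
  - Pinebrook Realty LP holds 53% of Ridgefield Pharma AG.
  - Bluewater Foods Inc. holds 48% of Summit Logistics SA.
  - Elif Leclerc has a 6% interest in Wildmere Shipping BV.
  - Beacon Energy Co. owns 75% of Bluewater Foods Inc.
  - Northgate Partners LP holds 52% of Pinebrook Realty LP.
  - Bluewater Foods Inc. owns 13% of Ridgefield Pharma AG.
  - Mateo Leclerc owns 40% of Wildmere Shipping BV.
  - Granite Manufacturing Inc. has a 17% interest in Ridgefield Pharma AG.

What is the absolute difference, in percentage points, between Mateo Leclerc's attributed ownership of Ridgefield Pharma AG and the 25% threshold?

By spousal attribution (R1), Mateo Leclerc is treated as also owning Elif Leclerc's interest in Northgate Partners LP, giving 18% + 48% = 66%.
By spousal attribution (R1), Mateo Leclerc is treated as also owning Elif Leclerc's interest in Wildmere Shipping BV, giving 40% + 6% = 46%.
By spousal attribution (R1), Mateo Leclerc is treated as owning Elif Leclerc's 75% interest in Beacon Energy Co.
Chain via Northgate Partners LP → Pinebrook Realty LP (R3): 66% × 52% × 53% = 18.1896% of Ridgefield Pharma AG.
Chain via Wildmere Shipping BV → Granite Manufacturing Inc. (R3): 46% × 81% × 17% = 6.3342% of Ridgefield Pharma AG.
Chain via Beacon Energy Co. → Bluewater Foods Inc. (R3): 75% × 75% × 13% = 7.3125% of Ridgefield Pharma AG.
Aggregating (R2): 18.1896% + 6.3342% + 7.3125% = 31.8363%.
31.8363% exceeds the 25% threshold by 6.8363 percentage points.

6.8363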